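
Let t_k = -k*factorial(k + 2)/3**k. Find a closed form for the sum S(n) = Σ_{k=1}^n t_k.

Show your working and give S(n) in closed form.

S(n) = 6 - factorial(n + 3)/3**n

Ratio r(k) = (k + 1)*(k + 3)/(3*k).
Factor: A=k/3 + 1; B=1; C=k.
Solve (k/3 + 1)·f(k+1) − (1)·f(k) = k.
From deg A=1, deg B=0, deg C=1: d=0.
Solve for f: f(k) = 3 (degree 0 ≤ 0).
So s_k = (B(k−1)f/C)·t_k = (3/k)·t_k = -3**(1 - k)*factorial(k + 2).
s_(k+1) − s_k = -k*factorial(k + 2)/3**k = t_k.
Σ_(k=1)^n t_k = s_(n+1) − s_(1) = (-factorial(n + 3)/3**n) − (-6), i.e. 6 - factorial(n + 3)/3**n.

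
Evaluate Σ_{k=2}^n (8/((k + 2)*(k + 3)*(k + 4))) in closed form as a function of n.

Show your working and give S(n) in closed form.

S(n) = (n**2 + 7*n - 8)/(5*(n**2 + 7*n + 12))

Ratio r(k) = (k + 2)/(k + 5).
Take A(k)=k + 2, B(k)=k + 5, C(k)=1.
f must satisfy (k + 2)·f(k+1) − (k + 4)·f(k) = 1.
Bound: deg f ≤ 2.
A polynomial solution: f(k) = k*(k + 5)/12.
R(k) = B(k−1)·f(k)/C(k) = k*(k + 4)*(k + 5)/12; s_k = R·t_k = 2*k*(k + 5)/(3*(k + 2)*(k + 3)).
s_(k+1) − s_k = 8/(k**3 + 9*k**2 + 26*k + 24) = t_k.
Evaluate: s_(n+1) = 2*(n**2 + 7*n + 6)/(3*(n**2 + 7*n + 12)); subtract s_(2) = 7/15 ⇒ S(n) = (n**2 + 7*n - 8)/(5*(n**2 + 7*n + 12)).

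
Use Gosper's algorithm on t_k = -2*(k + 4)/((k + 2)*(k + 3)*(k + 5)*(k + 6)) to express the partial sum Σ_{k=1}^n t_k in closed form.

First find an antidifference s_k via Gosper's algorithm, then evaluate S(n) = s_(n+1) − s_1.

Step 1: r(k) = (k + 2)*(k + 5)**2/((k + 4)**2*(k + 7)).
A = k + 2, B = k + 7, C = k**2 + 8*k + 16.
Key eq: (k + 2)·f(k+1) = (k + 6)·f(k) + (k**2 + 8*k + 16).
Bound: deg f ≤ 4.
Match coefficients ⇒ f(k) = k*(k + 3)*(k + 4)*(k + 7)/20.
Get s_k = R·t_k = k*(-k - 7)/(10*(k**2 + 7*k + 10)) with R(k) = B(k−1)f(k)/C(k) = k*(k + 3)*(k + 6)*(k + 7)/(20*(k + 4)).
Δs = 2*(-k - 4)/(k**4 + 16*k**3 + 91*k**2 + 216*k + 180), as required.
Evaluate: s_(n+1) = (-n**2 - 9*n - 8)/(10*(n**2 + 9*n + 18)); subtract s_(1) = -2/45 ⇒ S(n) = n*(-n - 9)/(18*(n**2 + 9*n + 18)).

S(n) = n*(-n - 9)/(18*(n**2 + 9*n + 18))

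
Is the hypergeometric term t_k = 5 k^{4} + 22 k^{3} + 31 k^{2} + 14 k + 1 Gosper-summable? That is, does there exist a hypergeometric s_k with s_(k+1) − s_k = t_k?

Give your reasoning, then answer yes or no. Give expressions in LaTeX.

The ratio is (5*k**4 + 42*k**3 + 127*k**2 + 162*k + 73)/(5*k**4 + 22*k**3 + 31*k**2 + 14*k + 1).
Normal form (A,B,C) = (1, 1, k**4 + 22*k**3/5 + 31*k**2/5 + 14*k/5 + 1/5).
Set up (1)·f(k+1) − (1)·f(k) − (k**4 + 22*k**3/5 + 31*k**2/5 + 14*k/5 + 1/5) = 0.
deg f ≤ 5 (via 0,0,4).
A polynomial solution: f(k) = k*(k**4 + 3*k**3 + k**2 - 3*k - 1)/5.
R(k) = B(k−1)·f(k)/C(k) = k*(k**4 + 3*k**3 + k**2 - 3*k - 1)/(5*k**4 + 22*k**3 + 31*k**2 + 14*k + 1); s_k = R·t_k = k*(k**4 + 3*k**3 + k**2 - 3*k - 1).
s_(k+1) − s_k = 5*k**4 + 22*k**3 + 31*k**2 + 14*k + 1 = t_k.

Yes. s_k = k \left(k^{4} + 3 k^{3} + k^{2} - 3 k - 1\right).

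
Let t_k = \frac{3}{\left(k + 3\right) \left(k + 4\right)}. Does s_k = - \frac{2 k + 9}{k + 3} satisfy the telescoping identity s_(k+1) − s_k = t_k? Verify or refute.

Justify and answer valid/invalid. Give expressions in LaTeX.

Valid — Δs_k = t_k.

s_(k+1) = (-2*k - 11)/(k + 4)
s_(k+1) − s_k = 3/(k**2 + 7*k + 12)
(s_(k+1) − s_k) − t_k = 0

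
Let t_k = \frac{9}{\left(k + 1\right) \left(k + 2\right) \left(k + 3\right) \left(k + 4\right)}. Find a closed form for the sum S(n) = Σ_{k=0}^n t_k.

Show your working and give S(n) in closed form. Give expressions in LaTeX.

S(n) = \frac{n^{3} + 9 n^{2} + 26 n + 18}{2 \left(n^{3} + 9 n^{2} + 26 n + 24\right)}

Compute t_(k+1)/t_k: get (k + 1)/(k + 5).
Gosper form: A/B · C(k+1)/C(k) with A=k + 1, B=k + 5, C=1.
Set up (k + 1)·f(k+1) − (k + 4)·f(k) − (1) = 0.
deg f ≤ 3 (via 1,1,0).
A polynomial solution: f(k) = k*(k**2 + 6*k + 11)/18.
Certificate R = B(k−1)f/C = k*(k + 4)*(k**2 + 6*k + 11)/18 gives s_k = k*(k**2 + 6*k + 11)/(2*(k + 1)*(k + 2)*(k + 3)).
Verify: 9/(k**4 + 10*k**3 + 35*k**2 + 50*k + 24) matches t_k.
s_(n+1) = (n**3 + 9*n**2 + 26*n + 18)/(2*(n**3 + 9*n**2 + 26*n + 24)) and s_(0) = 0, so S(n) = (n**3 + 9*n**2 + 26*n + 18)/(2*(n**3 + 9*n**2 + 26*n + 24)).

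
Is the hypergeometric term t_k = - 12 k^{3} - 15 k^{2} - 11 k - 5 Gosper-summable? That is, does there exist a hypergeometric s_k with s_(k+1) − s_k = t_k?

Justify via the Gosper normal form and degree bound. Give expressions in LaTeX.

t_(k+1)/t_k = (12*k**3 + 51*k**2 + 77*k + 43)/(12*k**3 + 15*k**2 + 11*k + 5).
Gosper form: A/B · C(k+1)/C(k) with A=1, B=1, C=k**3 + 5*k**2/4 + 11*k/12 + 5/12.
f must satisfy (1)·f(k+1) − (1)·f(k) = k**3 + 5*k**2/4 + 11*k/12 + 5/12.
Bound: deg f ≤ 4.
Coefficient equations give f(k) = k*(3*k + 2)*(k**2 - k + 1)/12.
Certificate R = B(k−1)f/C = k*(3*k + 2)*(k**2 - k + 1)/(12*k**3 + 15*k**2 + 11*k + 5) gives s_k = k*(-3*k**3 + k**2 - k - 2).
s_(k+1) − s_k = -12*k**3 - 15*k**2 - 11*k - 5 = t_k.

Yes. s_k = k \left(- 3 k^{3} + k^{2} - k - 2\right).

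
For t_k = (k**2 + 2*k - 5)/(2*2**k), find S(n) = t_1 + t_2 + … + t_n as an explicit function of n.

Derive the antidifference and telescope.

S(n) = 2**(-n - 1)*(5*2**n - n**2 - 6*n - 5)

Step 1: r(k) = (k**2 + 4*k - 2)/(2*(k**2 + 2*k - 5)).
A = 1/2, B = 1, C = k**2 + 2*k - 5.
Need (1/2)·f(k+1) − (1)·f(k) = k**2 + 2*k - 5.
d = 2 from the (0,0,2) case.
Match coefficients ⇒ f(k) = -2*k*(k + 4).
So s_k = (B(k−1)f/C)·t_k = (-2*k*(k + 4)/(k**2 + 2*k - 5))·t_k = k*(-k - 4)/2**k.
s_(k+1) − s_k = (k**2 + 2*k - 5)/(2*2**k) = t_k.
Σ_(k=1)^n t_k = s_(n+1) − s_(1) = (2**(-n - 1)*(-n**2 - 6*n - 5)) − (-5/2), i.e. 2**(-n - 1)*(5*2**n - n**2 - 6*n - 5).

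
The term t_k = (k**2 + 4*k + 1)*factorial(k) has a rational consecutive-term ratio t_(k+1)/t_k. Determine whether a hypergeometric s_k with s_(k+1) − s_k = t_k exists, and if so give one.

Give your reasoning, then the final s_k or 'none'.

s_k = (k + 3)*factorial(k)

r(k) = (k + 1)*(4*k + (k + 1)**2 + 5)/(k**2 + 4*k + 1) after simplifying.
A = k + 1, B = 1, C = k**2 + 4*k + 1.
Set up (k + 1)·f(k+1) − (1)·f(k) − (k**2 + 4*k + 1) = 0.
deg f ≤ 1 (via 1,0,2).
Solving with deg f ≤ 1: f(k) = k + 3.
Get s_k = R·t_k = (k + 3)*factorial(k) with R(k) = B(k−1)f(k)/C(k) = (k + 3)/(k**2 + 4*k + 1).
Δs = (k**2 + 4*k + 1)*factorial(k), as required.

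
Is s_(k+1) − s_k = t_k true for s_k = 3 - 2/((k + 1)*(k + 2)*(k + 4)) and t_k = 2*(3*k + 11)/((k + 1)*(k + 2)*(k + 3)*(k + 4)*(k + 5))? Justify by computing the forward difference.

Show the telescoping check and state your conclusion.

s_(k+1) = 3 - 2/((k + 2)*(k + 3)*(k + 5))
s_(k+1) − s_k = 2*(3*k + 11)/(k**5 + 15*k**4 + 85*k**3 + 225*k**2 + 274*k + 120)
(s_(k+1) − s_k) − t_k = 0

valid; difference matches t_k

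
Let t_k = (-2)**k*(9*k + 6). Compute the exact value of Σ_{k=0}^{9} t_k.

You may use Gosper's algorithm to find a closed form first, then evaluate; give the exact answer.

Σ = -30720

Compute t_(k+1)/t_k: get 2*(-3*k - 5)/(3*k + 2).
Normal form (A,B,C) = (-2, 1, k + 2/3).
Key eq: (-2)·f(k+1) = (1)·f(k) + (k + 2/3).
From deg A=0, deg B=0, deg C=1: d=1.
Coefficient equations give f(k) = -k/3.
Certificate R = B(k−1)f/C = -k/(3*k + 2) gives s_k = -3*(-2)**k*k.
Check: Δs_k = (-2)**k*(9*k + 6). ✓
Sum = s_(10) − s_(0); s_(10) = -30720, s_(0) = 0 ⇒ -30720.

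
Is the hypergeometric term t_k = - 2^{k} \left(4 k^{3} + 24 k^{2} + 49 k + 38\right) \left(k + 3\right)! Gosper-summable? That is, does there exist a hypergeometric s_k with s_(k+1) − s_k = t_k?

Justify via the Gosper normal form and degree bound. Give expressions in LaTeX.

Ratio r(k) = 2*(4*k**4 + 52*k**3 + 253*k**2 + 551*k + 460)/(4*k**3 + 24*k**2 + 49*k + 38).
So A=2*k + 8 and B=1, with C=k**3 + 6*k**2 + 49*k/4 + 19/2.
Set up (2*k + 8)·f(k+1) − (1)·f(k) − (k**3 + 6*k**2 + 49*k/4 + 19/2) = 0.
From deg A=1, deg B=0, deg C=3: d=2.
Coefficient equations give f(k) = (2*k**2 + k + 2)/4.
Then R = B(k−1)f/C = (2*k**2 + k + 2)/(4*k**3 + 24*k**2 + 49*k + 38), so s_k = R(k)·t_k = -2**k*(2*k**2 + k + 2)*factorial(k + 3).
Verify: -2**k*(4*k**3 + 24*k**2 + 49*k + 38)*factorial(k + 3) matches t_k.

Yes. s_k = - 2^{k} \left(2 k^{2} + k + 2\right) \left(k + 3\right)!.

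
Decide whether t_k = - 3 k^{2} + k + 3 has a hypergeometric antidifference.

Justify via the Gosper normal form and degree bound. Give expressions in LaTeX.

Yes. s_k = k \left(- k^{2} + 2 k + 2\right).

t_(k+1)/t_k = (k - 3*(k + 1)**2 + 4)/(-3*k**2 + k + 3).
So A=1 and B=1, with C=k**2 - k/3 - 1.
f must satisfy (1)·f(k+1) − (1)·f(k) = k**2 - k/3 - 1.
Bound: deg f ≤ 3.
Solving with deg f ≤ 3: f(k) = k*(k**2 - 2*k - 2)/3.
R(k) = B(k−1)·f(k)/C(k) = k*(k**2 - 2*k - 2)/(3*k**2 - k - 3); s_k = R·t_k = k*(-k**2 + 2*k + 2).
s_(k+1) − s_k = -3*k**2 + k + 3 = t_k.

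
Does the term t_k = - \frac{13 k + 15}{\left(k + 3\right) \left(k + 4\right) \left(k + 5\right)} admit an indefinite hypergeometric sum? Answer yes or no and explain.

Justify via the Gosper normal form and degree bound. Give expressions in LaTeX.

Yes. s_k = \frac{k \left(- 9 k - 11\right)}{4 \left(k + 3\right) \left(k + 4\right)}.

Step 1: r(k) = (k + 3)*(13*k + 28)/((k + 6)*(13*k + 15)).
Normal form (A,B,C) = (k + 3, k + 6, k + 15/13).
Need (k + 3)·f(k+1) − (k + 5)·f(k) = k + 15/13.
From deg A=1, deg B=1, deg C=1: d=2.
Solving with deg f ≤ 2: f(k) = k*(9*k + 11)/52.
Then R = B(k−1)f/C = k*(k + 5)*(9*k + 11)/(4*(13*k + 15)), so s_k = R(k)·t_k = k*(-9*k - 11)/(4*(k + 3)*(k + 4)).
Δs = (-13*k - 15)/(k**3 + 12*k**2 + 47*k + 60), as required.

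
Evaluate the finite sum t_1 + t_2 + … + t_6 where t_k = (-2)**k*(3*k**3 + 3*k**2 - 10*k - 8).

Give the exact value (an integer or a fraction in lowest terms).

Σ = 34056

Ratio r(k) = 2*(-3*k**3 - 12*k**2 - 5*k + 12)/(3*k**3 + 3*k**2 - 10*k - 8).
A = -2, B = 1, C = k**3 + k**2 - 10*k/3 - 8/3.
Key eq: (-2)·f(k+1) = (1)·f(k) + (k**3 + k**2 - 10*k/3 - 8/3).
deg f ≤ 3 (via 0,0,3).
Solving with deg f ≤ 3: f(k) = -k*(k**2 - k - 4)/3.
R(k) = B(k−1)·f(k)/C(k) = -k*(k**2 - k - 4)/((k + 2)*(3*k**2 - 3*k - 4)); s_k = R·t_k = (-2)**k*k*(-k**2 + k + 4).
s_(k+1) − s_k = (-2)**k*(3*k**3 + 3*k**2 - 10*k - 8) = t_k.
Sum = s_(7) − s_(1); s_(7) = 34048, s_(1) = -8 ⇒ 34056.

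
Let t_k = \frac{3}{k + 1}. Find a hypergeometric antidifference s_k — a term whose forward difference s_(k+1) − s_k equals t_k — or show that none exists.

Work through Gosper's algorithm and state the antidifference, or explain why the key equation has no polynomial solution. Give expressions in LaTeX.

none — t_k is not Gosper-summable

Compute t_(k+1)/t_k: get (k + 1)/(k + 2).
Take A(k)=k + 1, B(k)=k + 2, C(k)=1.
Key eq: (k + 1)·f(k+1) = (k + 1)·f(k) + (1).
deg f ≤ 0 (via 1,1,0).
Generic f = c0 gives residual -1; -1 = 0 cannot hold, so t_k is not Gosper-summable.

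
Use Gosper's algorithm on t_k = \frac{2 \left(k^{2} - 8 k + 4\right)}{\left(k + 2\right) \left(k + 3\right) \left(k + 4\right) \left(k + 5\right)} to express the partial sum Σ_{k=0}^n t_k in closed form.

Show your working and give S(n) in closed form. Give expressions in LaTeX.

t_(k+1)/t_k = -(k + 2)*(8*k - (k + 1)**2 + 4)/((k + 6)*(k**2 - 8*k + 4)).
Gosper form: A/B · C(k+1)/C(k) with A=k + 2, B=k + 6, C=k**2 - 8*k + 4.
f must satisfy (k + 2)·f(k+1) − (k + 5)·f(k) = k**2 - 8*k + 4.
From deg A=1, deg B=1, deg C=2: d=3.
Solving with deg f ≤ 3: f(k) = k*(k**2 - 15*k + 62)/24.
So s_k = (B(k−1)f/C)·t_k = (k*(k + 5)*(k**2 - 15*k + 62)/(24*(k**2 - 8*k + 4)))·t_k = k*(k**2 - 15*k + 62)/(12*(k + 2)*(k + 3)*(k + 4)).
Verify: 2*(k**2 - 8*k + 4)/(k**4 + 14*k**3 + 71*k**2 + 154*k + 120) matches t_k.
Telescope: S(n) = s_(n+1) − s_(0) = (n**3 - 12*n**2 + 35*n + 48)/(12*(n**3 + 12*n**2 + 47*n + 60)) − (0) = (n**3 - 12*n**2 + 35*n + 48)/(12*(n**3 + 12*n**2 + 47*n + 60)).

S(n) = \frac{n^{3} - 12 n^{2} + 35 n + 48}{12 \left(n^{3} + 12 n^{2} + 47 n + 60\right)}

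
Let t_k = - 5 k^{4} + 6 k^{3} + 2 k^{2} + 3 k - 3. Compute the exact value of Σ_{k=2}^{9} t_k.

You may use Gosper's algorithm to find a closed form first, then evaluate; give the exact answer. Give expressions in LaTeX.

Σ = -63840

t_(k+1)/t_k = (5*k**4 + 14*k**3 + 10*k**2 - 5*k - 3)/(5*k**4 - 6*k**3 - 2*k**2 - 3*k + 3).
Factor: A=1; B=1; C=k**4 - 6*k**3/5 - 2*k**2/5 - 3*k/5 + 3/5.
Need (1)·f(k+1) − (1)·f(k) = k**4 - 6*k**3/5 - 2*k**2/5 - 3*k/5 + 3/5.
Bound: deg f ≤ 5.
Coefficient equations give f(k) = k*(k - 2)*(k**3 - 2*k**2 - 2)/5.
So s_k = (B(k−1)f/C)·t_k = (k*(k - 2)*(k**3 - 2*k**2 - 2)/(5*k**4 - 6*k**3 - 2*k**2 - 3*k + 3))·t_k = k*(-k**4 + 4*k**3 - 4*k**2 + 2*k - 4).
Verify: -5*k**4 + 6*k**3 + 2*k**2 + 3*k - 3 matches t_k.
Telescoping: Σ = s_(10) − s_(2) = -63840 − (0) = -63840.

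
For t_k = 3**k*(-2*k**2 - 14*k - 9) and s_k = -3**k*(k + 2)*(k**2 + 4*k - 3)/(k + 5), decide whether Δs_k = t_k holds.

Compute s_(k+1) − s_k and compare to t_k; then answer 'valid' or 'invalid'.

s_(k+1) = -3**(k + 1)*(k + 3)*(4*k + (k + 1)**2 + 1)/(k + 6)
s_(k+1) − s_k = 2*3**k*(-k**4 - 15*k**3 - 77*k**2 - 147*k - 63)/(k**2 + 11*k + 30)
(s_(k+1) − s_k) − t_k = 3**(k + 1)*(2*k**3 + 23*k**2 + 75*k + 48)/(k**2 + 11*k + 30)

Invalid: residual 3**(k + 1)*(2*k**3 + 23*k**2 + 75*k + 48)/(k**2 + 11*k + 30) ≠ 0.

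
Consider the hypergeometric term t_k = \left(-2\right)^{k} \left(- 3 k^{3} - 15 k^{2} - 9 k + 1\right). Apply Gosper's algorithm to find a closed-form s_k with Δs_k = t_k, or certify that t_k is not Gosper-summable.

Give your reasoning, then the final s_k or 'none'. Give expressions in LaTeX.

Ratio r(k) = 2*(-3*k**3 - 24*k**2 - 48*k - 26)/(3*k**3 + 15*k**2 + 9*k - 1).
Take A(k)=-2, B(k)=1, C(k)=k**3 + 5*k**2 + 3*k - 1/3.
Set up (-2)·f(k+1) − (1)·f(k) − (k**3 + 5*k**2 + 3*k - 1/3) = 0.
deg f ≤ 3 (via 0,0,3).
Coefficient equations give f(k) = -(k - 1)*(k**2 + 4*k + 1)/3.
Certificate R = B(k−1)f/C = -(k - 1)*(k**2 + 4*k + 1)/(3*k**3 + 15*k**2 + 9*k - 1) gives s_k = (-2)**k*(k**3 + 3*k**2 - 3*k - 1).
Verify: (-2)**k*(-3*k**3 - 15*k**2 - 9*k + 1) matches t_k.

s_k = \left(-2\right)^{k} \left(k^{3} + 3 k^{2} - 3 k - 1\right)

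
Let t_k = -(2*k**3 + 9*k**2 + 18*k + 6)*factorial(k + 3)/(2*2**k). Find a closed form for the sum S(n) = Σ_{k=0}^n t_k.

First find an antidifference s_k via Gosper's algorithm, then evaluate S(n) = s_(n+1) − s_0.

S(n) = -18 - n**2*factorial(n + 4)/2**n - 5*n*factorial(n + 4)/(2*2**n)

Compute t_(k+1)/t_k: get (2*k**4 + 23*k**3 + 102*k**2 + 203*k + 140)/(2*(2*k**3 + 9*k**2 + 18*k + 6)).
Factor: A=k/2 + 2; B=1; C=k**3 + 9*k**2/2 + 9*k + 3.
Solve (k/2 + 2)·f(k+1) − (1)·f(k) = k**3 + 9*k**2/2 + 9*k + 3.
deg f ≤ 2 (via 1,0,3).
Match coefficients ⇒ f(k) = (k - 1)*(2*k + 3).
R(k) = B(k−1)·f(k)/C(k) = 2*(k - 1)*(2*k + 3)/(2*k**3 + 9*k**2 + 18*k + 6); s_k = R·t_k = -(k - 1)*(2*k + 3)*factorial(k + 3)/2**k.
s_(k+1) − s_k = -(2*k**3 + 9*k**2 + 18*k + 6)*factorial(k + 3)/(2*2**k) = t_k.
s_(n+1) = -2**(-n - 1)*n*(2*n + 5)*factorial(n + 4) and s_(0) = 18, so S(n) = -18 - n**2*factorial(n + 4)/2**n - 5*n*factorial(n + 4)/(2*2**n).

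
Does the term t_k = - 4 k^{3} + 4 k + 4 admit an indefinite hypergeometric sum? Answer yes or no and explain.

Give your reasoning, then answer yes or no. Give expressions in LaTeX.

Yes. s_k = k \left(- k^{3} + 2 k^{2} + k + 2\right).

r(k) = (k - (k + 1)**3 + 2)/(-k**3 + k + 1) after simplifying.
Take A(k)=1, B(k)=1, C(k)=k**3 - k - 1.
f must satisfy (1)·f(k+1) − (1)·f(k) = k**3 - k - 1.
Degrees (0,0,3) ⇒ d ≤ 4.
Coefficient equations give f(k) = k*(k**3 - 2*k**2 - k - 2)/4.
R(k) = B(k−1)·f(k)/C(k) = k*(k**3 - 2*k**2 - k - 2)/(4*(k**3 - k - 1)); s_k = R·t_k = k*(-k**3 + 2*k**2 + k + 2).
Verify: -4*k**3 + 4*k + 4 matches t_k.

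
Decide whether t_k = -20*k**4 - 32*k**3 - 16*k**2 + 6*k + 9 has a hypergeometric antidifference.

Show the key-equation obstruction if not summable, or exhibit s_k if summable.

Compute t_(k+1)/t_k: get (20*k**4 + 112*k**3 + 232*k**2 + 202*k + 53)/(20*k**4 + 32*k**3 + 16*k**2 - 6*k - 9).
A = 1, B = 1, C = k**4 + 8*k**3/5 + 4*k**2/5 - 3*k/10 - 9/20.
Set up (1)·f(k+1) − (1)·f(k) − (k**4 + 8*k**3/5 + 4*k**2/5 - 3*k/10 - 9/20) = 0.
Bound: deg f ≤ 5.
Match coefficients ⇒ f(k) = k*(4*k**4 - 2*k**3 - 4*k**2 - 3*k - 4)/20.
Get s_k = R·t_k = k*(-4*k**4 + 2*k**3 + 4*k**2 + 3*k + 4) with R(k) = B(k−1)f(k)/C(k) = k*(4*k**4 - 2*k**3 - 4*k**2 - 3*k - 4)/(20*k**4 + 32*k**3 + 16*k**2 - 6*k - 9).
s_(k+1) − s_k = -20*k**4 - 32*k**3 - 16*k**2 + 6*k + 9 = t_k.

Yes. s_k = k*(-4*k**4 + 2*k**3 + 4*k**2 + 3*k + 4).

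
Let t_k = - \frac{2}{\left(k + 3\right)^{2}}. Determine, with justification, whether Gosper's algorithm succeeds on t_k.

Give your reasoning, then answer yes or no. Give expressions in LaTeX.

No; the coefficient equations for f are inconsistent.

The ratio is (k + 3)**2/(k + 4)**2.
A = k**2 + 6*k + 9, B = k**2 + 8*k + 16, C = 1.
Key eq: (k**2 + 6*k + 9)·f(k+1) = (k**2 + 6*k + 9)·f(k) + (1).
Bound: deg f ≤ 0.
Generic f = c0 gives residual -1; -1 = 0 cannot hold, so t_k is not Gosper-summable.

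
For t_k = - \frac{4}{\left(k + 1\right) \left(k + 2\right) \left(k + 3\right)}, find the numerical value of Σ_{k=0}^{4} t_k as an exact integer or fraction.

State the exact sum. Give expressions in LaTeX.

Σ = -20/21

The ratio is (k + 1)/(k + 4).
Factor: A=k + 1; B=k + 4; C=1.
Solve (k + 1)·f(k+1) − (k + 3)·f(k) = 1.
deg f ≤ 2 (via 1,1,0).
Solve for f: f(k) = k*(k + 3)/4 (degree 2 ≤ 2).
Certificate R = B(k−1)f/C = k*(k + 3)**2/4 gives s_k = k*(-k - 3)/((k + 1)*(k + 2)).
Verify: -4/(k**3 + 6*k**2 + 11*k + 6) matches t_k.
Evaluate s at k=5 and k=0: -20/21 and 0; difference -20/21.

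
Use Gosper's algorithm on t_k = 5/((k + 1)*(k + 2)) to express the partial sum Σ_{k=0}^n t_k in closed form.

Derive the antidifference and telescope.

Ratio r(k) = (k + 1)/(k + 3).
Gosper form: A/B · C(k+1)/C(k) with A=k + 1, B=k + 3, C=1.
Solve (k + 1)·f(k+1) − (k + 2)·f(k) = 1.
From deg A=1, deg B=1, deg C=0: d=1.
Solve for f: f(k) = k (degree 1 ≤ 1).
Then R = B(k−1)f/C = k*(k + 2), so s_k = R(k)·t_k = 5*k/(k + 1).
s_(k+1) − s_k = 5/(k**2 + 3*k + 2) = t_k.
Telescope: S(n) = s_(n+1) − s_(0) = 5*(n + 1)/(n + 2) − (0) = 5*(n + 1)/(n + 2).

S(n) = 5*(n + 1)/(n + 2)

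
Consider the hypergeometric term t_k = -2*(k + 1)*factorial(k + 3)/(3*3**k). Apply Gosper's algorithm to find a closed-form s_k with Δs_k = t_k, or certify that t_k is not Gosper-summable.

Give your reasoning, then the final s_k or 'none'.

s_k = -2*factorial(k + 3)/3**k

The ratio is (k + 2)*(k + 4)/(3*(k + 1)).
Normal form (A,B,C) = (k/3 + 4/3, 1, k + 1).
Solve (k/3 + 4/3)·f(k+1) − (1)·f(k) = k + 1.
From deg A=1, deg B=0, deg C=1: d=0.
A polynomial solution: f(k) = 3.
Certificate R = B(k−1)f/C = 3/(k + 1) gives s_k = -2*factorial(k + 3)/3**k.
Check: Δs_k = -2*(k + 1)*factorial(k + 3)/(3*3**k). ✓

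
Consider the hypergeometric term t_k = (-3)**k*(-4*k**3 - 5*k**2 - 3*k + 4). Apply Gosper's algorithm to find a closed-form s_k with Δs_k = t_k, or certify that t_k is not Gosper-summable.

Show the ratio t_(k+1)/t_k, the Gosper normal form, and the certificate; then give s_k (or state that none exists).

Ratio r(k) = 3*(-4*k**3 - 17*k**2 - 25*k - 8)/(4*k**3 + 5*k**2 + 3*k - 4).
Normal form (A,B,C) = (-3, 1, k**3 + 5*k**2/4 + 3*k/4 - 1).
Set up (-3)·f(k+1) − (1)·f(k) − (k**3 + 5*k**2/4 + 3*k/4 - 1) = 0.
Bound: deg f ≤ 3.
Match coefficients ⇒ f(k) = -(k**3 - k**2 - 1)/4.
Get s_k = R·t_k = (-3)**k*(k**3 - k**2 - 1) with R(k) = B(k−1)f(k)/C(k) = -(k**3 - k**2 - 1)/(4*k**3 + 5*k**2 + 3*k - 4).
Verify: (-3)**k*(-4*k**3 - 5*k**2 - 3*k + 4) matches t_k.

s_k = (-3)**k*(k**3 - k**2 - 1)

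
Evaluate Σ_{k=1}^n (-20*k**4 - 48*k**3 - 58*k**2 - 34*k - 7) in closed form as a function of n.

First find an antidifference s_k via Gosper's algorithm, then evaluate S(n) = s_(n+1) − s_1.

S(n) = n*(-4*n**4 - 22*n**3 - 50*n**2 - 58*n - 33)

Compute t_(k+1)/t_k: get (20*k**4 + 128*k**3 + 322*k**2 + 374*k + 167)/(20*k**4 + 48*k**3 + 58*k**2 + 34*k + 7).
Normal form (A,B,C) = (1, 1, k**4 + 12*k**3/5 + 29*k**2/10 + 17*k/10 + 7/20).
Set up (1)·f(k+1) − (1)·f(k) − (k**4 + 12*k**3/5 + 29*k**2/10 + 17*k/10 + 7/20) = 0.
Bound: deg f ≤ 5.
Coefficient equations give f(k) = k*(2*k - 1)*(2*k**3 + 2*k**2 + 2*k + 1)/20.
So s_k = (B(k−1)f/C)·t_k = (k*(2*k - 1)*(2*k**3 + 2*k**2 + 2*k + 1)/(20*k**4 + 48*k**3 + 58*k**2 + 34*k + 7))·t_k = -4*k**5 - 2*k**4 - 2*k**3 + k.
s_(k+1) − s_k = -20*k**4 - 48*k**3 - 58*k**2 - 34*k - 7 = t_k.
Σ_(k=1)^n t_k = s_(n+1) − s_(1) = (-4*n**5 - 22*n**4 - 50*n**3 - 58*n**2 - 33*n - 7) − (-7), i.e. n*(-4*n**4 - 22*n**3 - 50*n**2 - 58*n - 33).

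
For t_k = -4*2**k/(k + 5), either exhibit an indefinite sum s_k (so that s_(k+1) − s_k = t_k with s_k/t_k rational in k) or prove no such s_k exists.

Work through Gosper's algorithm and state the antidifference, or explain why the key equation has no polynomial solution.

t_(k+1)/t_k = 2*(k + 5)/(k + 6).
Factor: A=2*k + 10; B=k + 6; C=1.
Solve (2*k + 10)·f(k+1) − (k + 5)·f(k) = 1.
Bound: deg f ≤ -1.
Negative degree bound (-1): no f exists, t_k not Gosper-summable.

none — t_k is not Gosper-summable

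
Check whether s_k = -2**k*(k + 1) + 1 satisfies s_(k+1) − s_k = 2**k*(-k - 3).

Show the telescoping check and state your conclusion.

Valid — Δs_k = t_k.

s_(k+1) = -2*2**k*(k + 2) + 1
s_(k+1) − s_k = 2**k*(-k - 3)
(s_(k+1) − s_k) − t_k = 0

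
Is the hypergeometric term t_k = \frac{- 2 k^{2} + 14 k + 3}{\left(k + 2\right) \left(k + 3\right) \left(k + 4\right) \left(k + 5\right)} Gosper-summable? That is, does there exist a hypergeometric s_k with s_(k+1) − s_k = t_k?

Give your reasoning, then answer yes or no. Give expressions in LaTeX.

Yes. s_k = \frac{k \left(k^{2} + 57 k - 22\right)}{24 \left(k + 2\right) \left(k + 3\right) \left(k + 4\right)}.

t_(k+1)/t_k = (k + 2)*(14*k - 2*(k + 1)**2 + 17)/((k + 6)*(-2*k**2 + 14*k + 3)).
Factor: A=k + 2; B=k + 6; C=k**2 - 7*k - 3/2.
f must satisfy (k + 2)·f(k+1) − (k + 5)·f(k) = k**2 - 7*k - 3/2.
Bound: deg f ≤ 3.
Match coefficients ⇒ f(k) = -k*(k**2 + 57*k - 22)/48.
R(k) = B(k−1)·f(k)/C(k) = -k*(k + 5)*(k**2 + 57*k - 22)/(24*(2*k**2 - 14*k - 3)); s_k = R·t_k = k*(k**2 + 57*k - 22)/(24*(k + 2)*(k + 3)*(k + 4)).
s_(k+1) − s_k = (-2*k**2 + 14*k + 3)/(k**4 + 14*k**3 + 71*k**2 + 154*k + 120) = t_k.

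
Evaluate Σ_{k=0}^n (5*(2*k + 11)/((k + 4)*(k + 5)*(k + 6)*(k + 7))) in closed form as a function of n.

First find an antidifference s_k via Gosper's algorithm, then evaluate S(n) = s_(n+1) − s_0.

S(n) = 5*(n**2 + 12*n + 11)/(24*(n**2 + 12*n + 35))

Step 1: r(k) = (k + 4)*(2*k + 13)/((k + 8)*(2*k + 11)).
So A=k + 4 and B=k + 8, with C=k + 11/2.
Need (k + 4)·f(k+1) − (k + 7)·f(k) = k + 11/2.
deg f ≤ 3 (via 1,1,1).
Match coefficients ⇒ f(k) = k*(k + 5)*(k + 10)/48.
So s_k = (B(k−1)f/C)·t_k = (k*(k + 5)*(k + 7)*(k + 10)/(24*(2*k + 11)))·t_k = 5*k*(k + 10)/(24*(k**2 + 10*k + 24)).
s_(k+1) − s_k = 5*(2*k + 11)/(k**4 + 22*k**3 + 179*k**2 + 638*k + 840) = t_k.
Σ_(k=0)^n t_k = s_(n+1) − s_(0) = (5*(n**2 + 12*n + 11)/(24*(n**2 + 12*n + 35))) − (0), i.e. 5*(n**2 + 12*n + 11)/(24*(n**2 + 12*n + 35)).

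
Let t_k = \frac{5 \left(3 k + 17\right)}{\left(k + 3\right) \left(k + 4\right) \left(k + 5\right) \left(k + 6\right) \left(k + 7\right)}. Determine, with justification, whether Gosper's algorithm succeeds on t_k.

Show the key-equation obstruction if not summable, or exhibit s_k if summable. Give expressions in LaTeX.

Ratio r(k) = (k + 3)*(3*k + 20)/((k + 8)*(3*k + 17)).
A = k + 3, B = k + 8, C = k + 17/3.
Set up (k + 3)·f(k+1) − (k + 7)·f(k) − (k + 17/3) = 0.
deg f ≤ 4 (via 1,1,1).
A polynomial solution: f(k) = k*(k + 5)*(k**2 + 13*k + 54)/216.
R(k) = B(k−1)·f(k)/C(k) = k*(k + 5)*(k + 7)*(k**2 + 13*k + 54)/(72*(3*k + 17)); s_k = R·t_k = 5*k*(k**2 + 13*k + 54)/(72*(k**3 + 13*k**2 + 54*k + 72)).
Check: Δs_k = 5*(3*k + 17)/(k**5 + 25*k**4 + 245*k**3 + 1175*k**2 + 2754*k + 2520). ✓

Yes. s_k = \frac{5 k \left(k^{2} + 13 k + 54\right)}{72 \left(k^{3} + 13 k^{2} + 54 k + 72\right)}.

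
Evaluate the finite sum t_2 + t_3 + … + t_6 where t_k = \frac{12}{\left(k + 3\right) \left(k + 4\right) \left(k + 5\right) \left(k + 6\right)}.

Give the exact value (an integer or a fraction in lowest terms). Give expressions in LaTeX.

Σ = 37/2310

t_(k+1)/t_k = (k + 3)/(k + 7).
Factor: A=k + 3; B=k + 7; C=1.
Solve (k + 3)·f(k+1) − (k + 6)·f(k) = 1.
deg f ≤ 3 (via 1,1,0).
Solving with deg f ≤ 3: f(k) = k*(k**2 + 12*k + 47)/180.
Get s_k = R·t_k = k*(k**2 + 12*k + 47)/(15*(k + 3)*(k + 4)*(k + 5)) with R(k) = B(k−1)f(k)/C(k) = k*(k + 6)*(k**2 + 12*k + 47)/180.
Δs = 12/(k**4 + 18*k**3 + 119*k**2 + 342*k + 360), as required.
Σ_(k=2)^(6) t_k = s_(7) − s_(2) = 7/110 − (1/21) = 37/2310.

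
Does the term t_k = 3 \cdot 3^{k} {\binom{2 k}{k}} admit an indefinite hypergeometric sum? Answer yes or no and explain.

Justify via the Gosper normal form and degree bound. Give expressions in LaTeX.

No. Not Gosper-summable.

t_(k+1)/t_k = 6*(2*k + 1)/(k + 1).
Factor: A=12*k + 6; B=k + 1; C=1.
Solve (12*k + 6)·f(k+1) − (k)·f(k) = 1.
From deg A=1, deg B=1, deg C=0: d=-1.
Bound -1 < 0, so the key equation has no polynomial solution.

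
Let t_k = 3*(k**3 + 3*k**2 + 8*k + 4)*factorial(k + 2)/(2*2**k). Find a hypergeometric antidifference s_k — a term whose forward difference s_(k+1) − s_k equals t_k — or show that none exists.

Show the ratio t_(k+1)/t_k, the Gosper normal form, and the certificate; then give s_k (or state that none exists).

s_k = 3*(k**2 + 1)*factorial(k + 2)/2**k

t_(k+1)/t_k = (k**4 + 9*k**3 + 35*k**2 + 67*k + 48)/(2*(k**3 + 3*k**2 + 8*k + 4)).
Factor: A=k/2 + 3/2; B=1; C=k**3 + 3*k**2 + 8*k + 4.
Solve (k/2 + 3/2)·f(k+1) − (1)·f(k) = k**3 + 3*k**2 + 8*k + 4.
From deg A=1, deg B=0, deg C=3: d=2.
Solving with deg f ≤ 2: f(k) = 2*(k**2 + 1).
R(k) = B(k−1)·f(k)/C(k) = 2*(k**2 + 1)/(k**3 + 3*k**2 + 8*k + 4); s_k = R·t_k = 3*(k**2 + 1)*factorial(k + 2)/2**k.
Δs = 3*(k**3 + 3*k**2 + 8*k + 4)*factorial(k + 2)/(2*2**k), as required.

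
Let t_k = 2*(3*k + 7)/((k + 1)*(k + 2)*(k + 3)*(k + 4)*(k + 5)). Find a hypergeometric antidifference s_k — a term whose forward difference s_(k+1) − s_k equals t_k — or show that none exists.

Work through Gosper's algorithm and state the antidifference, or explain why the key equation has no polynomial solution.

t_(k+1)/t_k = (k + 1)*(3*k + 10)/((k + 6)*(3*k + 7)).
A = k + 1, B = k + 6, C = k + 7/3.
f must satisfy (k + 1)·f(k+1) − (k + 5)·f(k) = k + 7/3.
Degrees (1,1,1) ⇒ d ≤ 4.
A polynomial solution: f(k) = k*(k + 2)*(k**2 + 8*k + 19)/36.
Get s_k = R·t_k = k*(k**2 + 8*k + 19)/(6*(k**3 + 8*k**2 + 19*k + 12)) with R(k) = B(k−1)f(k)/C(k) = k*(k + 2)*(k + 5)*(k**2 + 8*k + 19)/(12*(3*k + 7)).
s_(k+1) − s_k = 2*(3*k + 7)/(k**5 + 15*k**4 + 85*k**3 + 225*k**2 + 274*k + 120) = t_k.

s_k = k*(k**2 + 8*k + 19)/(6*(k**3 + 8*k**2 + 19*k + 12))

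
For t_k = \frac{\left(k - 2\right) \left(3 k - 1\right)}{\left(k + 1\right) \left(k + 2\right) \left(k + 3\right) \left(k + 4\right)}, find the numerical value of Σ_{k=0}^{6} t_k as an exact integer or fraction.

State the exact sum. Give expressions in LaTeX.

Σ = 7/60

r(k) = (k - 1)*(k + 1)*(3*k + 2)/((k - 2)*(k + 5)*(3*k - 1)) after simplifying.
Gosper form: A/B · C(k+1)/C(k) with A=k + 1, B=k + 5, C=k**2 - 7*k/3 + 2/3.
f must satisfy (k + 1)·f(k+1) − (k + 4)·f(k) = k**2 - 7*k/3 + 2/3.
From deg A=1, deg B=1, deg C=2: d=3.
Match coefficients ⇒ f(k) = k*(k**2 - 3*k + 8)/9.
Certificate R = B(k−1)f/C = k*(k + 4)*(k**2 - 3*k + 8)/(3*(k - 2)*(3*k - 1)) gives s_k = k*(k**2 - 3*k + 8)/(3*(k**3 + 6*k**2 + 11*k + 6)).
Check: Δs_k = (3*k**2 - 7*k + 2)/(k**4 + 10*k**3 + 35*k**2 + 50*k + 24). ✓
Telescoping: Σ = s_(7) − s_(0) = 7/60 − (0) = 7/60.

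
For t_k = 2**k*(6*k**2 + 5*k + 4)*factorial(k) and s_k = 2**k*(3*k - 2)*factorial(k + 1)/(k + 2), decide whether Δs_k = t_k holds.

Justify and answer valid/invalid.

s_(k+1) = 2**(k + 1)*(3*k + 1)*factorial(k + 2)/(k + 3)
s_(k+1) − s_k = 2**k*(6*k**3 + 23*k**2 + 25*k + 14)*factorial(k + 1)/((k + 2)*(k + 3))
(s_(k+1) − s_k) − t_k = -2**k*(6*k**3 + 17*k**2 + 11*k + 10)*factorial(k)/((k + 2)*(k + 3))

Invalid: residual -2**k*(6*k**3 + 17*k**2 + 11*k + 10)*factorial(k)/((k + 2)*(k + 3)) ≠ 0.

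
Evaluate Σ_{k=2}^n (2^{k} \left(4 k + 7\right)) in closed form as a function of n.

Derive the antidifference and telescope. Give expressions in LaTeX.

Step 1: r(k) = 2*(4*k + 11)/(4*k + 7).
Factor: A=2; B=1; C=k + 7/4.
Key eq: (2)·f(k+1) = (1)·f(k) + (k + 7/4).
Degrees (0,0,1) ⇒ d ≤ 1.
Match coefficients ⇒ f(k) = (4*k - 1)/4.
Get s_k = R·t_k = 2**k*(4*k - 1) with R(k) = B(k−1)f(k)/C(k) = (4*k - 1)/(4*k + 7).
Δs = 2**k*(4*k + 7), as required.
Evaluate: s_(n+1) = 2**(n + 1)*(4*n + 3); subtract s_(2) = 28 ⇒ S(n) = 8*2**n*n + 6*2**n - 28.

S(n) = 8 \cdot 2^{n} n + 6 \cdot 2^{n} - 28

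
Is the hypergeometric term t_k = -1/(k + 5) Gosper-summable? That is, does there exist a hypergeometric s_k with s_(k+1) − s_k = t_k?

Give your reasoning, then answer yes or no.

t_(k+1)/t_k = (k + 5)/(k + 6).
Gosper form: A/B · C(k+1)/C(k) with A=k + 5, B=k + 6, C=1.
f must satisfy (k + 5)·f(k+1) − (k + 5)·f(k) = 1.
deg f ≤ 0 (via 1,1,0).
Put f(k) = c0: A·f(k+1) − B(k−1)·f(k) − C = -1; need -1 = 0 — inconsistent ⇒ no f, not summable.

No — t_k has no hypergeometric antidifference.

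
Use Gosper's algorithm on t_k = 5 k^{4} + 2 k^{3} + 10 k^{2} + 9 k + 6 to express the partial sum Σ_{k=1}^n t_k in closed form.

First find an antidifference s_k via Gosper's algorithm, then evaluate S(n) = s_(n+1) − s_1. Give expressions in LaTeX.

Ratio r(k) = (5*k**4 + 22*k**3 + 46*k**2 + 55*k + 32)/(5*k**4 + 2*k**3 + 10*k**2 + 9*k + 6).
So A=1 and B=1, with C=k**4 + 2*k**3/5 + 2*k**2 + 9*k/5 + 6/5.
Key eq: (1)·f(k+1) = (1)·f(k) + (k**4 + 2*k**3/5 + 2*k**2 + 9*k/5 + 6/5).
From deg A=0, deg B=0, deg C=4: d=5.
Solve for f: f(k) = k*(k**4 - 2*k**3 + 4*k**2 + 3)/5 (degree 5 ≤ 5).
Then R = B(k−1)f/C = k*(k**4 - 2*k**3 + 4*k**2 + 3)/(5*k**4 + 2*k**3 + 10*k**2 + 9*k + 6), so s_k = R(k)·t_k = k*(k**4 - 2*k**3 + 4*k**2 + 3).
Verify: 5*k**4 + 2*k**3 + 10*k**2 + 9*k + 6 matches t_k.
Σ_(k=1)^n t_k = s_(n+1) − s_(1) = (n**5 + 3*n**4 + 6*n**3 + 10*n**2 + 12*n + 6) − (6), i.e. n*(n**4 + 3*n**3 + 6*n**2 + 10*n + 12).

S(n) = n \left(n^{4} + 3 n^{3} + 6 n^{2} + 10 n + 12\right)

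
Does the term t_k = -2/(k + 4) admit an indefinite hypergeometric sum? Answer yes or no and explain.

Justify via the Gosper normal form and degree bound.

No — the linear system for f has no solution.

Ratio r(k) = (k + 4)/(k + 5).
Factor: A=k + 4; B=k + 5; C=1.
Need (k + 4)·f(k+1) − (k + 4)·f(k) = 1.
Bound: deg f ≤ 0.
f = c0 ⇒ A·f(k+1) − B(k−1)·f(k) − C = -1. The system {-1 = 0} is inconsistent; no antidifference.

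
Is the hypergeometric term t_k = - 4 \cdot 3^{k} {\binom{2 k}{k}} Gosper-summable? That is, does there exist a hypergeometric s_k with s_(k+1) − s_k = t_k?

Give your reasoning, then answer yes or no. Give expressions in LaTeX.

r(k) = 6*(2*k + 1)/(k + 1) after simplifying.
Normal form (A,B,C) = (12*k + 6, k + 1, 1).
Need (12*k + 6)·f(k+1) − (k)·f(k) = 1.
Degrees (1,1,0) ⇒ d ≤ -1.
Negative degree bound (-1): no f exists, t_k not Gosper-summable.

No; the degree bound rules out any f.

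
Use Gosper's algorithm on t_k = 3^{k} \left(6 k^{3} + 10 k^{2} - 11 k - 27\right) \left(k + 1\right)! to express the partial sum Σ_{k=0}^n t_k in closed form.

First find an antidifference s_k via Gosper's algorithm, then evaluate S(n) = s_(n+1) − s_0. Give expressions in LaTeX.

Step 1: r(k) = 3*(6*k**4 + 40*k**3 + 83*k**2 + 32*k - 44)/(6*k**3 + 10*k**2 - 11*k - 27).
So A=3*k + 6 and B=1, with C=k**3 + 5*k**2/3 - 11*k/6 - 9/2.
Need (3*k + 6)·f(k+1) − (1)·f(k) = k**3 + 5*k**2/3 - 11*k/6 - 9/2.
deg f ≤ 2 (via 1,0,3).
Coefficient equations give f(k) = (2*k**2 - 4*k - 3)/6.
Certificate R = B(k−1)f/C = (2*k**2 - 4*k - 3)/(6*k**3 + 10*k**2 - 11*k - 27) gives s_k = 3**k*(2*k**2 - 4*k - 3)*factorial(k + 1).
s_(k+1) − s_k = 3**k*(6*k**3 + 10*k**2 - 11*k - 27)*factorial(k + 1) = t_k.
Telescope: S(n) = s_(n+1) − s_(0) = 3**(n + 1)*(2*n**2 - 5)*factorial(n + 2) − (-3) = 6*3**n*n**2*factorial(n + 2) - 15*3**n*factorial(n + 2) + 3.

S(n) = 6 \cdot 3^{n} n^{2} \left(n + 2\right)! - 15 \cdot 3^{n} \left(n + 2\right)! + 3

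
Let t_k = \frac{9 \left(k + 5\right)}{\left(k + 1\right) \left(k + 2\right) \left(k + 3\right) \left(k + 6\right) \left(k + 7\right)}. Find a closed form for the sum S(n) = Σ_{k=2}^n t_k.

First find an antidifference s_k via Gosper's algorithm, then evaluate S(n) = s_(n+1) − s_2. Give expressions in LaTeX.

Step 1: r(k) = (k + 1)*(k + 6)**2/((k + 4)*(k + 5)*(k + 8)).
A = k + 1, B = k + 8, C = k**3 + 14*k**2 + 65*k + 100.
Solve (k + 1)·f(k+1) − (k + 7)·f(k) = k**3 + 14*k**2 + 65*k + 100.
Degrees (1,1,3) ⇒ d ≤ 6.
Solve for f: f(k) = k*(k + 3)*(k + 4)**2*(k + 5)**2/36 (degree 6 ≤ 6).
Certificate R = B(k−1)f/C = k*(k + 3)*(k + 4)*(k + 7)/36 gives s_k = k*(k**2 + 9*k + 20)/(4*(k**3 + 9*k**2 + 20*k + 12)).
s_(k+1) − s_k = 9*(k + 5)/(k**5 + 19*k**4 + 131*k**3 + 401*k**2 + 540*k + 252) = t_k.
Σ_(k=2)^n t_k = s_(n+1) − s_(2) = ((n**3 + 12*n**2 + 41*n + 30)/(4*(n**3 + 12*n**2 + 41*n + 42))) − (7/32), i.e. (n**3 + 12*n**2 + 41*n - 54)/(32*(n**3 + 12*n**2 + 41*n + 42)).

S(n) = \frac{n^{3} + 12 n^{2} + 41 n - 54}{32 \left(n^{3} + 12 n^{2} + 41 n + 42\right)}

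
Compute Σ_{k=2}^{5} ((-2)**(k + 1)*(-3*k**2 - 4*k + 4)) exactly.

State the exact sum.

Compute t_(k+1)/t_k: get 2*(-4*k - 3*(k + 1)**2)/(3*k**2 + 4*k - 4).
Factor: A=-2; B=1; C=k**2 + 4*k/3 - 4/3.
Set up (-2)·f(k+1) − (1)·f(k) − (k**2 + 4*k/3 - 4/3) = 0.
Degrees (0,0,2) ⇒ d ≤ 2.
Coefficient equations give f(k) = -(k**2 - 2)/3.
So s_k = (B(k−1)f/C)·t_k = (-(k**2 - 2)/((k + 2)*(3*k - 2)))·t_k = (-2)**(k + 1)*(k**2 - 2).
s_(k+1) − s_k = (-2)**(k + 1)*(-3*k**2 - 4*k + 4) = t_k.
Telescoping: Σ = s_(6) − s_(2) = -4352 − (-16) = -4336.

Σ = -4336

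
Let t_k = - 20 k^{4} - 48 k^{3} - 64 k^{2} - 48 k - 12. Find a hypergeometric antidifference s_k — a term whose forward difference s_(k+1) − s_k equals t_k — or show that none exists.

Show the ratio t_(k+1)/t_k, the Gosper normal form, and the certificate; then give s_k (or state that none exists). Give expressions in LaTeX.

s_k = 2 k \left(- 2 k^{4} - k^{3} - 2 k^{2} - 2 k + 1\right)

r(k) = (5*k**4 + 32*k**3 + 82*k**2 + 100*k + 48)/(5*k**4 + 12*k**3 + 16*k**2 + 12*k + 3) after simplifying.
Normal form (A,B,C) = (1, 1, k**4 + 12*k**3/5 + 16*k**2/5 + 12*k/5 + 3/5).
Solve (1)·f(k+1) − (1)·f(k) = k**4 + 12*k**3/5 + 16*k**2/5 + 12*k/5 + 3/5.
From deg A=0, deg B=0, deg C=4: d=5.
Match coefficients ⇒ f(k) = k*(k + 1)*(2*k**3 - k**2 + 3*k - 1)/10.
Get s_k = R·t_k = 2*k*(-2*k**4 - k**3 - 2*k**2 - 2*k + 1) with R(k) = B(k−1)f(k)/C(k) = k*(2*k**3 - k**2 + 3*k - 1)/(2*(5*k**3 + 7*k**2 + 9*k + 3)).
s_(k+1) − s_k = -20*k**4 - 48*k**3 - 64*k**2 - 48*k - 12 = t_k.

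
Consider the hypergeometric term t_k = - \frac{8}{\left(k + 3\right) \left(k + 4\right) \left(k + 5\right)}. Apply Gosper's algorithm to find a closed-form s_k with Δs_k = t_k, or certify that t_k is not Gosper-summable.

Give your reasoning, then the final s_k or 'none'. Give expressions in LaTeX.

Step 1: r(k) = (k + 3)/(k + 6).
Take A(k)=k + 3, B(k)=k + 6, C(k)=1.
f must satisfy (k + 3)·f(k+1) − (k + 5)·f(k) = 1.
From deg A=1, deg B=1, deg C=0: d=2.
Coefficient equations give f(k) = k*(k + 7)/24.
So s_k = (B(k−1)f/C)·t_k = (k*(k + 5)*(k + 7)/24)·t_k = k*(-k - 7)/(3*(k + 3)*(k + 4)).
s_(k+1) − s_k = -8/(k**3 + 12*k**2 + 47*k + 60) = t_k.

s_k = \frac{k \left(- k - 7\right)}{3 \left(k + 3\right) \left(k + 4\right)}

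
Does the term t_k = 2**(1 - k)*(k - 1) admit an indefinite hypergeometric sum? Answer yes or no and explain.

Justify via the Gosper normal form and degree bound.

Yes. s_k = -2**(2 - k)*k.

r(k) = k/(2*(k - 1)) after simplifying.
Factor: A=1/2; B=1; C=k - 1.
Key eq: (1/2)·f(k+1) = (1)·f(k) + (k - 1).
Degrees (0,0,1) ⇒ d ≤ 1.
Solve for f: f(k) = -2*k (degree 1 ≤ 1).
Then R = B(k−1)f/C = -2*k/(k - 1), so s_k = R(k)·t_k = -2**(2 - k)*k.
Δs = 2**(1 - k)*(k - 1), as required.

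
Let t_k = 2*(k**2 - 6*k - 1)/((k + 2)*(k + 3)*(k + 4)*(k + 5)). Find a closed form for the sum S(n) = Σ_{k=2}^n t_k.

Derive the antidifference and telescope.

Compute t_(k+1)/t_k: get (k**3 - 2*k**2 - 14*k - 12)/(k**3 - 37*k - 6).
Factor: A=k + 2; B=k + 6; C=k**2 - 6*k - 1.
Key eq: (k + 2)·f(k+1) = (k + 5)·f(k) + (k**2 - 6*k - 1).
Degrees (1,1,2) ⇒ d ≤ 3.
Solving with deg f ≤ 3: f(k) = -k*(2*k - 1)/2.
Certificate R = B(k−1)f/C = -k*(k + 5)*(2*k - 1)/(2*(k**2 - 6*k - 1)) gives s_k = k*(1 - 2*k)/((k + 2)*(k + 3)*(k + 4)).
Check: Δs_k = 2*(k**2 - 6*k - 1)/(k**4 + 14*k**3 + 71*k**2 + 154*k + 120). ✓
s_(n+1) = (-2*n**2 - 3*n - 1)/(n**3 + 12*n**2 + 47*n + 60) and s_(2) = -1/20, so S(n) = (n**3 - 28*n**2 - 13*n + 40)/(20*(n**3 + 12*n**2 + 47*n + 60)).

S(n) = (n**3 - 28*n**2 - 13*n + 40)/(20*(n**3 + 12*n**2 + 47*n + 60))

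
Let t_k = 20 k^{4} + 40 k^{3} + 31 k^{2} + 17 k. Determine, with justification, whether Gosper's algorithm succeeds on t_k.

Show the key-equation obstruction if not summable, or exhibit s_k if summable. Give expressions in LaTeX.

Yes. s_k = k \left(4 k^{4} - 3 k^{2} + 3 k - 4\right).

The ratio is (20*k**4 + 120*k**3 + 271*k**2 + 279*k + 108)/(k*(20*k**3 + 40*k**2 + 31*k + 17)).
Take A(k)=1, B(k)=1, C(k)=k**4 + 2*k**3 + 31*k**2/20 + 17*k/20.
Need (1)·f(k+1) − (1)·f(k) = k**4 + 2*k**3 + 31*k**2/20 + 17*k/20.
From deg A=0, deg B=0, deg C=4: d=5.
Solving with deg f ≤ 5: f(k) = k*(k - 1)*(4*k**3 + 4*k**2 + k + 4)/20.
R(k) = B(k−1)·f(k)/C(k) = (k - 1)*(4*k**3 + 4*k**2 + k + 4)/(20*k**3 + 40*k**2 + 31*k + 17); s_k = R·t_k = k*(4*k**4 - 3*k**2 + 3*k - 4).
Check: Δs_k = k*(20*k**3 + 40*k**2 + 31*k + 17). ✓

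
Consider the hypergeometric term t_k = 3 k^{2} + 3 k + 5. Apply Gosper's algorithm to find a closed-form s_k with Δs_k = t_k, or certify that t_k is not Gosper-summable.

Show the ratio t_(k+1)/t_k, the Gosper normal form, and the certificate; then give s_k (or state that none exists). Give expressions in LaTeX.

s_k = k \left(k^{2} + 4\right)

t_(k+1)/t_k = (3*k**2 + 9*k + 11)/(3*k**2 + 3*k + 5).
Factor: A=1; B=1; C=k**2 + k + 5/3.
f must satisfy (1)·f(k+1) − (1)·f(k) = k**2 + k + 5/3.
d = 3 from the (0,0,2) case.
A polynomial solution: f(k) = k*(k**2 + 4)/3.
Then R = B(k−1)f/C = k*(k**2 + 4)/(3*k**2 + 3*k + 5), so s_k = R(k)·t_k = k*(k**2 + 4).
Verify: 3*k**2 + 3*k + 5 matches t_k.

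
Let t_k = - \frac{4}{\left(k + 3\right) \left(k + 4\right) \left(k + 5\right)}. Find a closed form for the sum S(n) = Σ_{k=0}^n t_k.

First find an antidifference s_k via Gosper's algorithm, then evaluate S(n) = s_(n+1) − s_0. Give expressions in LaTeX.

r(k) = (k + 3)/(k + 6) after simplifying.
Normal form (A,B,C) = (k + 3, k + 6, 1).
Set up (k + 3)·f(k+1) − (k + 5)·f(k) − (1) = 0.
deg f ≤ 2 (via 1,1,0).
Solving with deg f ≤ 2: f(k) = k*(k + 7)/24.
Certificate R = B(k−1)f/C = k*(k + 5)*(k + 7)/24 gives s_k = k*(-k - 7)/(6*(k + 3)*(k + 4)).
Verify: -4/(k**3 + 12*k**2 + 47*k + 60) matches t_k.
Telescope: S(n) = s_(n+1) − s_(0) = (-n**2 - 9*n - 8)/(6*(n**2 + 9*n + 20)) − (0) = (-n**2 - 9*n - 8)/(6*(n**2 + 9*n + 20)).

S(n) = \frac{- n^{2} - 9 n - 8}{6 \left(n^{2} + 9 n + 20\right)}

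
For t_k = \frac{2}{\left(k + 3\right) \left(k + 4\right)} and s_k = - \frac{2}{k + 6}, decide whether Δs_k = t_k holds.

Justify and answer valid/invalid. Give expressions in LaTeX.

s_(k+1) = -2/(k + 7)
s_(k+1) − s_k = 2/((k + 6)*(k + 7))
(s_(k+1) − s_k) − t_k = 12*(-k - 5)/(k**4 + 20*k**3 + 145*k**2 + 450*k + 504)

Invalid: residual \frac{12 \left(- k - 5\right)}{k^{4} + 20 k^{3} + 145 k^{2} + 450 k + 504} ≠ 0.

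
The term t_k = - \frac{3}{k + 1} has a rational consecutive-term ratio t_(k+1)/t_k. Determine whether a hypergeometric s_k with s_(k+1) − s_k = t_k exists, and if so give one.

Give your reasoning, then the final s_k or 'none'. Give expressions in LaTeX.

none — t_k is not Gosper-summable

Ratio r(k) = (k + 1)/(k + 2).
Factor: A=k + 1; B=k + 2; C=1.
Set up (k + 1)·f(k+1) − (k + 1)·f(k) − (1) = 0.
d = 0 from the (1,1,0) case.
f = c0 ⇒ A·f(k+1) − B(k−1)·f(k) − C = -1. The system {-1 = 0} is inconsistent; no antidifference.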